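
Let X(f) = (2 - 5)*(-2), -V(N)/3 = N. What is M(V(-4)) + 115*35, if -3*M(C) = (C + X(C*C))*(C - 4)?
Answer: 3977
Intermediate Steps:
V(N) = -3*N
X(f) = 6 (X(f) = -3*(-2) = 6)
M(C) = -(-4 + C)*(6 + C)/3 (M(C) = -(C + 6)*(C - 4)/3 = -(6 + C)*(-4 + C)/3 = -(-4 + C)*(6 + C)/3)
M(V(-4)) + 115*35 = (8 - (-2)*(-4) - (-3*(-4))**2/3) + 115*35 = (8 - 2/3*12 - 1/3*12**2) + 4025 = (8 - 8 - 1/3*144) + 4025 = (8 - 8 - 48) + 4025 = -48 + 4025 = 3977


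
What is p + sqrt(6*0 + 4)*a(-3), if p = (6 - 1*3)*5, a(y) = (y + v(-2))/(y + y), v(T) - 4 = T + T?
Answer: 16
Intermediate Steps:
v(T) = 4 + 2*T (v(T) = 4 + (T + T) = 4 + 2*T)
a(y) = 1/2 (a(y) = (y + (4 + 2*(-2)))/(y + y) = (y + (4 - 4))/((2*y)) = (y + 0)*(1/(2*y)) = y*(1/(2*y)) = 1/2)
p = 15 (p = (6 - 3)*5 = 3*5 = 15)
p + sqrt(6*0 + 4)*a(-3) = 15 + sqrt(6*0 + 4)*(1/2) = 15 + sqrt(0 + 4)*(1/2) = 15 + sqrt(4)*(1/2) = 15 + 2*(1/2) = 15 + 1 = 16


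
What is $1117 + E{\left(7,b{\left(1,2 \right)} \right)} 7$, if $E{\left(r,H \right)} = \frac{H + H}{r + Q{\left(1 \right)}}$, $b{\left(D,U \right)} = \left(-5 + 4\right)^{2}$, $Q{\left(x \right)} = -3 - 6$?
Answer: $1110$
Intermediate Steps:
$Q{\left(x \right)} = -9$ ($Q{\left(x \right)} = -3 - 6 = -9$)
$b{\left(D,U \right)} = 1$ ($b{\left(D,U \right)} = \left(-1\right)^{2} = 1$)
$E{\left(r,H \right)} = \frac{2 H}{-9 + r}$ ($E{\left(r,H \right)} = \frac{H + H}{r - 9} = \frac{2 H}{-9 + r}$)
$1117 + E{\left(7,b{\left(1,2 \right)} \right)} 7 = 1117 + 2 \cdot 1 \frac{1}{-9 + 7} \cdot 7 = 1117 + 2 \cdot 1 \frac{1}{-2} \cdot 7 = 1117 + 2 \cdot 1 \left(- \frac{1}{2}\right) 7 = 1117 - 7 = 1110$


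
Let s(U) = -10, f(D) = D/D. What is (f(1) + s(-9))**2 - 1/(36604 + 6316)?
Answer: 3476519/42920 ≈ 81.000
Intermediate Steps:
f(D) = 1
(f(1) + s(-9))**2 - 1/(36604 + 6316) = (1 - 10)**2 - 1/(36604 + 6316) = (-9)**2 - 1/42920 = 81 - 1*1/42920 = 81 - 1/42920 = 3476519/42920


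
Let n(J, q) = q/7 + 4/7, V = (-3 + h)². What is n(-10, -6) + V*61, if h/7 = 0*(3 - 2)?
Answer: 3841/7 ≈ 548.71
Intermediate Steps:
h = 0 (h = 7*(0*(3 - 2)) = 7*(0*1) = 7*0 = 0)
V = 9 (V = (-3 + 0)² = (-3)² = 9)
n(J, q) = 4/7 + q/7 (n(J, q) = q*(⅐) + 4*(⅐) = q/7 + 4/7 = 4/7 + q/7)
n(-10, -6) + V*61 = (4/7 + (⅐)*(-6)) + 9*61 = (4/7 - 6/7) + 549 = -2/7 + 549 = 3841/7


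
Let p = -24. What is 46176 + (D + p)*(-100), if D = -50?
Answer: 53576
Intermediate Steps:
46176 + (D + p)*(-100) = 46176 + (-50 - 24)*(-100) = 46176 - 74*(-100) = 46176 + 7400 = 53576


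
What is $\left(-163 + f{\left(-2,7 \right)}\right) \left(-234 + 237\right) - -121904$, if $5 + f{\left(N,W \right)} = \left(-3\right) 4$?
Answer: $121364$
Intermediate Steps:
$f{\left(N,W \right)} = -17$ ($f{\left(N,W \right)} = -5 - 12 = -17$)
$\left(-163 + f{\left(-2,7 \right)}\right) \left(-234 + 237\right) - -121904 = \left(-163 - 17\right) \left(-234 + 237\right) - -121904 = \left(-180\right) 3 + 121904 = -540 + 121904 = 121364$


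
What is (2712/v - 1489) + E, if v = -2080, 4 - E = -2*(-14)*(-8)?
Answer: -328199/260 ≈ -1262.3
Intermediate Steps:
E = 228 (E = 4 - (-2*(-14))*(-8) = 4 - 28*(-8) = 4 - 1*(-224) = 4 + 224 = 228)
(2712/v - 1489) + E = (2712/(-2080) - 1489) + 228 = (2712*(-1/2080) - 1489) + 228 = (-339/260 - 1489) + 228 = -387479/260 + 228 = -328199/260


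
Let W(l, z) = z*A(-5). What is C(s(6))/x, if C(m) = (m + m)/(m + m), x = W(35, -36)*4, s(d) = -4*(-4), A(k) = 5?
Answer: -1/720 ≈ -0.0013889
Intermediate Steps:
s(d) = 16
W(l, z) = 5*z (W(l, z) = z*5 = 5*z)
x = -720 (x = (5*(-36))*4 = -180*4 = -720)
C(m) = 1 (C(m) = (2*m)/((2*m)) = (2*m)*(1/(2*m)) = 1)
C(s(6))/x = 1/(-720) = 1*(-1/720) = -1/720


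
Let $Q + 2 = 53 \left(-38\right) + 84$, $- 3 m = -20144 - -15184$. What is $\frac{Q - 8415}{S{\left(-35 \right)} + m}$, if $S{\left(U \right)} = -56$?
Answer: $- \frac{31041}{4792} \approx -6.4777$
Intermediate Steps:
$m = \frac{4960}{3}$ ($m = - \frac{-20144 - -15184}{3} = - \frac{-20144 + 15184}{3} = \left(- \frac{1}{3}\right) \left(-4960\right) = \frac{4960}{3} \approx 1653.3$)
$Q = -1932$ ($Q = -2 + \left(53 \left(-38\right) + 84\right) = -2 + \left(-2014 + 84\right) = -2 - 1930 = -1932$)
$\frac{Q - 8415}{S{\left(-35 \right)} + m} = \frac{-1932 - 8415}{-56 + \frac{4960}{3}} = - \frac{10347}{\frac{4792}{3}} = \left(-10347\right) \frac{3}{4792} = - \frac{31041}{4792}$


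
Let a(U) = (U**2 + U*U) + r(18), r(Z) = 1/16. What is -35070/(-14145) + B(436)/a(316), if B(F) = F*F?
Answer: 10338997282/3013255599 ≈ 3.4312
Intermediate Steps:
B(F) = F**2
r(Z) = 1/16
a(U) = 1/16 + 2*U**2 (a(U) = (U**2 + U*U) + 1/16 = (U**2 + U**2) + 1/16 = 2*U**2 + 1/16 = 1/16 + 2*U**2)
-35070/(-14145) + B(436)/a(316) = -35070/(-14145) + 436**2/(1/16 + 2*316**2) = -35070*(-1/14145) + 190096/(1/16 + 2*99856) = 2338/943 + 190096/(1/16 + 199712) = 2338/943 + 190096/(3195393/16) = 2338/943 + 190096*(16/3195393) = 2338/943 + 3041536/3195393 = 10338997282/3013255599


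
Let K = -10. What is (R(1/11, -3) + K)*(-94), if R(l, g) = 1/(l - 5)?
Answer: 25897/27 ≈ 959.15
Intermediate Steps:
R(l, g) = 1/(-5 + l)
(R(1/11, -3) + K)*(-94) = (1/(-5 + 1/11) - 10)*(-94) = (1/(-54/11) - 10)*(-94) = (-11/54 - 10)*(-94) = -551/54*(-94) = 25897/27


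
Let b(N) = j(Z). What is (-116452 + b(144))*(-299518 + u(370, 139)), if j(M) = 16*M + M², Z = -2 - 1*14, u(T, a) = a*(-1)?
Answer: 34895656964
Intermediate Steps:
u(T, a) = -a
Z = -16 (Z = -2 - 14 = -16)
j(M) = M² + 16*M
b(N) = 0 (b(N) = -16*(16 - 16) = -16*0 = 0)
(-116452 + b(144))*(-299518 + u(370, 139)) = (-116452 + 0)*(-299518 - 1*139) = -116452*(-299518 - 139) = -116452*(-299657) = 34895656964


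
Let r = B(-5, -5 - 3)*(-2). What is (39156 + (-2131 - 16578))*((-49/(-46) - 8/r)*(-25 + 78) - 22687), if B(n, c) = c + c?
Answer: -1851990581/4 ≈ -4.6300e+8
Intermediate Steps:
B(n, c) = 2*c
r = 32 (r = (2*(-5 - 3))*(-2) = (2*(-8))*(-2) = -16*(-2) = 32)
(39156 + (-2131 - 16578))*((-49/(-46) - 8/r)*(-25 + 78) - 22687) = (39156 + (-2131 - 16578))*((-49/(-46) - 8/32)*(-25 + 78) - 22687) = (39156 - 18709)*((-49*(-1/46) - 8*1/32)*53 - 22687) = 20447*((49/46 - 1/4)*53 - 22687) = 20447*((75/92)*53 - 22687) = 20447*(3975/92 - 22687) = 20447*(-2083229/92) = -1851990581/4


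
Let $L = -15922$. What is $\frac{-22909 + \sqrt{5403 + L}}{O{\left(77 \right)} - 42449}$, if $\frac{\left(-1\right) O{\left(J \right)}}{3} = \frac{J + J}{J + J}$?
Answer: $\frac{22909}{42452} - \frac{i \sqrt{10519}}{42452} \approx 0.53965 - 0.002416 i$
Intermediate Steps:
$O{\left(J \right)} = -3$ ($O{\left(J \right)} = - 3 \frac{J + J}{J + J} = - 3 \frac{2 J}{2 J} = - 3 \cdot 2 J \frac{1}{2 J} = \left(-3\right) 1 = -3$)
$\frac{-22909 + \sqrt{5403 + L}}{O{\left(77 \right)} - 42449} = \frac{-22909 + \sqrt{5403 - 15922}}{-3 - 42449} = \frac{-22909 + \sqrt{-10519}}{-42452} = \left(-22909 + i \sqrt{10519}\right) \left(- \frac{1}{42452}\right) = \frac{22909}{42452} - \frac{i \sqrt{10519}}{42452}$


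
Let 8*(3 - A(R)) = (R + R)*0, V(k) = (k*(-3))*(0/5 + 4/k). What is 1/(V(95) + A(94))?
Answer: -⅑ ≈ -0.11111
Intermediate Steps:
V(k) = -12 (V(k) = (-3*k)*(0*(⅕) + 4/k) = (-3*k)*(0 + 4/k) = (-3*k)*(4/k) = -12)
A(R) = 3 (A(R) = 3 - (R + R)*0/8 = 3 - 2*R*0/8 = 3 - ⅛*0 = 3 + 0 = 3)
1/(V(95) + A(94)) = 1/(-12 + 3) = 1/(-9) = -⅑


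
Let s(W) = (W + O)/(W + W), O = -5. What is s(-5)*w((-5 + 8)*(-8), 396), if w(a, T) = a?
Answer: -24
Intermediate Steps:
s(W) = (-5 + W)/(2*W) (s(W) = (W - 5)/(W + W) = (-5 + W)/((2*W)) = (-5 + W)*(1/(2*W)) = (-5 + W)/(2*W))
s(-5)*w((-5 + 8)*(-8), 396) = ((½)*(-5 - 5)/(-5))*((-5 + 8)*(-8)) = ((½)*(-⅕)*(-10))*(3*(-8)) = 1*(-24) = -24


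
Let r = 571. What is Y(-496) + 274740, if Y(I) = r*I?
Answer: -8476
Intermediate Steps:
Y(I) = 571*I
Y(-496) + 274740 = 571*(-496) + 274740 = -283216 + 274740 = -8476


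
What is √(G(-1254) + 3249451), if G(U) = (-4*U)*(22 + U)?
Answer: I*√2930261 ≈ 1711.8*I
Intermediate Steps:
G(U) = -4*U*(22 + U)
√(G(-1254) + 3249451) = √(-4*(-1254)*(22 - 1254) + 3249451) = √(-4*(-1254)*(-1232) + 3249451) = √(-6179712 + 3249451) = √(-2930261) = I*√2930261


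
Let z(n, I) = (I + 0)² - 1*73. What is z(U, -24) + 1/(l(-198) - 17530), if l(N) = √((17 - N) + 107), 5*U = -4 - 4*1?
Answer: 77286086602/153650289 - √322/307300578 ≈ 503.00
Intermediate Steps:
U = -8/5 (U = (-4 - 4*1)/5 = (-4 - 4)/5 = (⅕)*(-8) = -8/5 ≈ -1.6000)
l(N) = √(124 - N)
z(n, I) = -73 + I² (z(n, I) = I² - 73 = -73 + I²)
z(U, -24) + 1/(l(-198) - 17530) = (-73 + (-24)²) + 1/(√(124 - 1*(-198)) - 17530) = (-73 + 576) + 1/(√(124 + 198) - 17530) = 503 + 1/(√322 - 17530) = 503 + 1/(-17530 + √322)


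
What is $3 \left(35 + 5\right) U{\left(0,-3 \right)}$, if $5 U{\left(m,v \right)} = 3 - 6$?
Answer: $-72$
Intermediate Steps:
$U{\left(m,v \right)} = - \frac{3}{5}$ ($U{\left(m,v \right)} = \frac{3 - 6}{5} = \frac{1}{5} \left(-3\right) = - \frac{3}{5}$)
$3 \left(35 + 5\right) U{\left(0,-3 \right)} = 3 \left(35 + 5\right) \left(- \frac{3}{5}\right) = 3 \cdot 40 \left(- \frac{3}{5}\right) = 3 \left(-24\right) = -72$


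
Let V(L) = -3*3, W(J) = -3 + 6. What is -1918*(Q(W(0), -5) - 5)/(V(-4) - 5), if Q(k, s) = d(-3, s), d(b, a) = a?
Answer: -1370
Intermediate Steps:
W(J) = 3
Q(k, s) = s
V(L) = -9
-1918*(Q(W(0), -5) - 5)/(V(-4) - 5) = -1918*(-5 - 5)/(-9 - 5) = -(-19180)/(-14) = -(-19180)*(-1)/14 = -1918*5/7 = -1370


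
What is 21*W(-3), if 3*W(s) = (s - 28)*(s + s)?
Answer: 1302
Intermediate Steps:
W(s) = 2*s*(-28 + s)/3 (W(s) = ((s - 28)*(s + s))/3 = ((-28 + s)*(2*s))/3 = (2*s*(-28 + s))/3 = 2*s*(-28 + s)/3)
21*W(-3) = 21*((2/3)*(-3)*(-28 - 3)) = 21*((2/3)*(-3)*(-31)) = 21*62 = 1302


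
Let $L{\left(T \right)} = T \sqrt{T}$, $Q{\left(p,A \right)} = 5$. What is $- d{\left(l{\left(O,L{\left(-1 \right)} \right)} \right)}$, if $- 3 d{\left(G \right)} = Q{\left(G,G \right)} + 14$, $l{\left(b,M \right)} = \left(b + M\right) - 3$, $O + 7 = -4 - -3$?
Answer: $\frac{19}{3} \approx 6.3333$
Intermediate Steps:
$O = -8$ ($O = -7 - 1 = -8$)
$L{\left(T \right)} = T^{\frac{3}{2}}$
$l{\left(b,M \right)} = -3 + M + b$ ($l{\left(b,M \right)} = \left(M + b\right) - 3 = -3 + M + b$)
$d{\left(G \right)} = - \frac{19}{3}$ ($d{\left(G \right)} = - \frac{5 + 14}{3} = \left(- \frac{1}{3}\right) 19 = - \frac{19}{3}$)
$- d{\left(l{\left(O,L{\left(-1 \right)} \right)} \right)} = \left(-1\right) \left(- \frac{19}{3}\right) = \frac{19}{3}$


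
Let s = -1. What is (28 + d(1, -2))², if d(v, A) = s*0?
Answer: 784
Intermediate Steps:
d(v, A) = 0 (d(v, A) = -1*0 = 0)
(28 + d(1, -2))² = (28 + 0)² = 28² = 784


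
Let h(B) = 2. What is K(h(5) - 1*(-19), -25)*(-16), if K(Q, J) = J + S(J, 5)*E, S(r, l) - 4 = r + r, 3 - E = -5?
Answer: 6288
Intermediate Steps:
E = 8 (E = 3 - 1*(-5) = 3 + 5 = 8)
S(r, l) = 4 + 2*r (S(r, l) = 4 + (r + r) = 4 + 2*r)
K(Q, J) = 32 + 17*J (K(Q, J) = J + (4 + 2*J)*8 = J + (32 + 16*J) = 32 + 17*J)
K(h(5) - 1*(-19), -25)*(-16) = (32 + 17*(-25))*(-16) = (32 - 425)*(-16) = -393*(-16) = 6288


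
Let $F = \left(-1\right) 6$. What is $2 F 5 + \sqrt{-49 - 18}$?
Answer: $-60 + i \sqrt{67} \approx -60.0 + 8.1853 i$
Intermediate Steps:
$F = -6$
$2 F 5 + \sqrt{-49 - 18} = 2 \left(-6\right) 5 + \sqrt{-49 - 18} = \left(-12\right) 5 + \sqrt{-67} = -60 + i \sqrt{67}$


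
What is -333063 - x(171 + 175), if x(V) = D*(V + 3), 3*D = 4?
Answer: -1000585/3 ≈ -3.3353e+5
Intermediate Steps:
D = 4/3 (D = (⅓)*4 = 4/3 ≈ 1.3333)
x(V) = 4 + 4*V/3 (x(V) = 4*(V + 3)/3 = 4*(3 + V)/3 = 4 + 4*V/3)
-333063 - x(171 + 175) = -333063 - (4 + 4*(171 + 175)/3) = -333063 - (4 + (4/3)*346) = -333063 - (4 + 1384/3) = -333063 - 1*1396/3 = -333063 - 1396/3 = -1000585/3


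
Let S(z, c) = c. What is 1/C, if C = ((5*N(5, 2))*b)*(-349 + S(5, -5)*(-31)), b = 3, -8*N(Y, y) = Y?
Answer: 4/7275 ≈ 0.00054983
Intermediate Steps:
N(Y, y) = -Y/8
C = 7275/4 (C = ((5*(-⅛*5))*3)*(-349 - 5*(-31)) = ((5*(-5/8))*3)*(-349 + 155) = -25/8*3*(-194) = -75/8*(-194) = 7275/4 ≈ 1818.8)
1/C = 1/(7275/4) = 4/7275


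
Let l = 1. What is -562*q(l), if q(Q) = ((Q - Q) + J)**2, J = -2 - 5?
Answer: -27538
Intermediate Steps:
J = -7
q(Q) = 49 (q(Q) = ((Q - Q) - 7)**2 = (0 - 7)**2 = (-7)**2 = 49)
-562*q(l) = -562*49 = -27538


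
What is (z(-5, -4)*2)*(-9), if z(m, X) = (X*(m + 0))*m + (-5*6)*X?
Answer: -360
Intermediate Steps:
z(m, X) = -30*X + X*m**2 (z(m, X) = (X*m)*m - 30*X = X*m**2 - 30*X = -30*X + X*m**2)
(z(-5, -4)*2)*(-9) = (-4*(-30 + (-5)**2)*2)*(-9) = (-4*(-30 + 25)*2)*(-9) = (-4*(-5)*2)*(-9) = (20*2)*(-9) = 40*(-9) = -360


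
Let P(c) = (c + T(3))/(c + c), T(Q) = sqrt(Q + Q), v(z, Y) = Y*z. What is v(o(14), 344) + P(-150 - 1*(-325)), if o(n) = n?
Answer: 9633/2 + sqrt(6)/350 ≈ 4816.5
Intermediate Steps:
T(Q) = sqrt(2)*sqrt(Q) (T(Q) = sqrt(2*Q) = sqrt(2)*sqrt(Q))
P(c) = (c + sqrt(6))/(2*c) (P(c) = (c + sqrt(2)*sqrt(3))/(c + c) = (c + sqrt(6))/((2*c)) = (c + sqrt(6))*(1/(2*c)) = (c + sqrt(6))/(2*c))
v(o(14), 344) + P(-150 - 1*(-325)) = 344*14 + ((-150 - 1*(-325)) + sqrt(6))/(2*(-150 - 1*(-325))) = 4816 + ((-150 + 325) + sqrt(6))/(2*(-150 + 325)) = 4816 + (1/2)*(175 + sqrt(6))/175 = 4816 + (1/2)*(1/175)*(175 + sqrt(6)) = 4816 + (1/2 + sqrt(6)/350) = 9633/2 + sqrt(6)/350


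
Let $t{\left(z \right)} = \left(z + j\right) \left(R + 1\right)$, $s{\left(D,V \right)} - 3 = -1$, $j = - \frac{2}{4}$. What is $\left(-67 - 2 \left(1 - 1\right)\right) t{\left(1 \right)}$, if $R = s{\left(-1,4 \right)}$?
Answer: $- \frac{201}{2} \approx -100.5$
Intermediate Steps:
$j = - \frac{1}{2}$ ($j = \left(-2\right) \frac{1}{4} = - \frac{1}{2} \approx -0.5$)
$s{\left(D,V \right)} = 2$ ($s{\left(D,V \right)} = 3 - 1 = 2$)
$R = 2$
$t{\left(z \right)} = - \frac{3}{2} + 3 z$ ($t{\left(z \right)} = \left(z - \frac{1}{2}\right) \left(2 + 1\right) = \left(- \frac{1}{2} + z\right) 3 = - \frac{3}{2} + 3 z$)
$\left(-67 - 2 \left(1 - 1\right)\right) t{\left(1 \right)} = \left(-67 - 2 \left(1 - 1\right)\right) \left(- \frac{3}{2} + 3 \cdot 1\right) = \left(-67 - 0\right) \left(- \frac{3}{2} + 3\right) = \left(-67 + 0\right) \frac{3}{2} = \left(-67\right) \frac{3}{2} = - \frac{201}{2}$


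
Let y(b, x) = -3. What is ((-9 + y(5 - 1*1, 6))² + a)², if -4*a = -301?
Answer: 769129/16 ≈ 48071.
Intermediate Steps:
a = 301/4 (a = -¼*(-301) = 301/4 ≈ 75.250)
((-9 + y(5 - 1*1, 6))² + a)² = ((-9 - 3)² + 301/4)² = ((-12)² + 301/4)² = (144 + 301/4)² = (877/4)² = 769129/16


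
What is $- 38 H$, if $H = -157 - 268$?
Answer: $16150$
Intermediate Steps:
$H = -425$
$- 38 H = \left(-38\right) \left(-425\right) = 16150$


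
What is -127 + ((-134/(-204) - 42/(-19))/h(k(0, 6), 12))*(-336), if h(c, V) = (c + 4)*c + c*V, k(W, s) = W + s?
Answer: -1431491/10659 ≈ -134.30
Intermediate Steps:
h(c, V) = V*c + c*(4 + c) (h(c, V) = (4 + c)*c + V*c = c*(4 + c) + V*c = V*c + c*(4 + c))
-127 + ((-134/(-204) - 42/(-19))/h(k(0, 6), 12))*(-336) = -127 + ((-134/(-204) - 42/(-19))/(((0 + 6)*(4 + 12 + (0 + 6)))))*(-336) = -127 + ((-134*(-1/204) - 42*(-1/19))/((6*(4 + 12 + 6))))*(-336) = -127 + ((67/102 + 42/19)/((6*22)))*(-336) = -127 + ((5557/1938)/132)*(-336) = -127 + ((5557/1938)*(1/132))*(-336) = -127 + (5557/255816)*(-336) = -127 - 77798/10659 = -1431491/10659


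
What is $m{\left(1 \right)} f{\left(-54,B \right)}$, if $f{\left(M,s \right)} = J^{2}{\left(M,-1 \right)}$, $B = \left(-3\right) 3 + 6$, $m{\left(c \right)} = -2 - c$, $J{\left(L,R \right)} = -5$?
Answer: $-75$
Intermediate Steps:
$B = -3$ ($B = -9 + 6 = -3$)
$f{\left(M,s \right)} = 25$ ($f{\left(M,s \right)} = \left(-5\right)^{2} = 25$)
$m{\left(1 \right)} f{\left(-54,B \right)} = \left(-2 - 1\right) 25 = \left(-3\right) 25 = -75$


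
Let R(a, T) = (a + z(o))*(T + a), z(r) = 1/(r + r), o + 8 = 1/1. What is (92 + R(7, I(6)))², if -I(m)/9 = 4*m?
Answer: 360430225/196 ≈ 1.8389e+6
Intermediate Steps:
o = -7 (o = -8 + 1/1 = -8 + 1 = -7)
I(m) = -36*m
z(r) = 1/(2*r)
R(a, T) = (-1/14 + a)*(T + a) (R(a, T) = (a + (½)/(-7))*(T + a) = (a + (½)*(-⅐))*(T + a) = (a - 1/14)*(T + a) = (-1/14 + a)*(T + a))
(92 + R(7, I(6)))² = (92 + (7² - (-18)*6/7 - 1/14*7 - 36*6*7))² = (92 + (49 - 1/14*(-216) - ½ - 216*7))² = (92 + (49 + 108/7 - ½ - 1512))² = (92 - 20273/14)² = (-18985/14)² = 360430225/196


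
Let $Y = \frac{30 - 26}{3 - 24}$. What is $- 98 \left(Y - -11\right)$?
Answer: $- \frac{3178}{3} \approx -1059.3$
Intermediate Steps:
$Y = - \frac{4}{21}$ ($Y = \frac{4}{-21} = 4 \left(- \frac{1}{21}\right) = - \frac{4}{21} \approx -0.19048$)
$- 98 \left(Y - -11\right) = - 98 \left(- \frac{4}{21} - -11\right) = - 98 \left(- \frac{4}{21} + \left(-24 + 35\right)\right) = - 98 \left(- \frac{4}{21} + 11\right) = \left(-98\right) \frac{227}{21} = - \frac{3178}{3}$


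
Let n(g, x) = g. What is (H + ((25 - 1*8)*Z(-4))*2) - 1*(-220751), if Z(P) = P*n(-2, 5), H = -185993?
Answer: 35030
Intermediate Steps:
Z(P) = -2*P (Z(P) = P*(-2) = -2*P)
(H + ((25 - 1*8)*Z(-4))*2) - 1*(-220751) = (-185993 + ((25 - 1*8)*(-2*(-4)))*2) - 1*(-220751) = (-185993 + ((25 - 8)*8)*2) + 220751 = (-185993 + (17*8)*2) + 220751 = (-185993 + 136*2) + 220751 = (-185993 + 272) + 220751 = -185721 + 220751 = 35030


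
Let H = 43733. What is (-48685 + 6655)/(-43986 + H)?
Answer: 42030/253 ≈ 166.13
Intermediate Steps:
(-48685 + 6655)/(-43986 + H) = (-48685 + 6655)/(-43986 + 43733) = -42030/(-253) = -42030*(-1/253) = 42030/253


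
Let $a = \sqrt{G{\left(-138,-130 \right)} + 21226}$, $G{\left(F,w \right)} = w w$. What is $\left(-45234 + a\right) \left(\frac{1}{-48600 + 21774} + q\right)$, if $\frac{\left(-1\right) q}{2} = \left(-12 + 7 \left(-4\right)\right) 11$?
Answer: $- \frac{177972260781}{4471} + \frac{23606879 \sqrt{38126}}{26826} \approx -3.9634 \cdot 10^{7}$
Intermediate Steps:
$G{\left(F,w \right)} = w^{2}$
$a = \sqrt{38126}$ ($a = \sqrt{\left(-130\right)^{2} + 21226} = \sqrt{16900 + 21226} = \sqrt{38126} \approx 195.26$)
$q = 880$ ($q = - 2 \left(-12 + 7 \left(-4\right)\right) 11 = - 2 \left(-12 - 28\right) 11 = - 2 \left(\left(-40\right) 11\right) = \left(-2\right) \left(-440\right) = 880$)
$\left(-45234 + a\right) \left(\frac{1}{-48600 + 21774} + q\right) = \left(-45234 + \sqrt{38126}\right) \left(\frac{1}{-48600 + 21774} + 880\right) = \left(-45234 + \sqrt{38126}\right) \left(\frac{1}{-26826} + 880\right) = \left(-45234 + \sqrt{38126}\right) \left(- \frac{1}{26826} + 880\right) = \left(-45234 + \sqrt{38126}\right) \frac{23606879}{26826} = - \frac{177972260781}{4471} + \frac{23606879 \sqrt{38126}}{26826}$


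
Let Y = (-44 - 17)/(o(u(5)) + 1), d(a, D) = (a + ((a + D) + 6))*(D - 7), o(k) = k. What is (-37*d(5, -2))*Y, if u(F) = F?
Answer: -47397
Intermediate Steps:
d(a, D) = (-7 + D)*(6 + D + 2*a) (d(a, D) = (a + ((D + a) + 6))*(-7 + D) = (a + (6 + D + a))*(-7 + D) = (6 + D + 2*a)*(-7 + D) = (-7 + D)*(6 + D + 2*a))
Y = -61/6 (Y = (-44 - 17)/(5 + 1) = -61/6 ≈ -10.167)
(-37*d(5, -2))*Y = -37*(-42 + (-2)² - 1*(-2) - 14*5 + 2*(-2)*5)*(-61/6) = -37*(-42 + 4 + 2 - 70 - 20)*(-61/6) = -37*(-126)*(-61/6) = 4662*(-61/6) = -47397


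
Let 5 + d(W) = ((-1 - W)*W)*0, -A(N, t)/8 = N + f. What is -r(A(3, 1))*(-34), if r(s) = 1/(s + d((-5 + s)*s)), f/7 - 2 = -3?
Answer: 34/27 ≈ 1.2593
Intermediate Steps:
f = -7 (f = 14 + 7*(-3) = 14 - 21 = -7)
A(N, t) = 56 - 8*N (A(N, t) = -8*(N - 7) = -8*(-7 + N) = 56 - 8*N)
d(W) = -5 (d(W) = -5 + ((-1 - W)*W)*0 = -5 + (W*(-1 - W))*0 = -5 + 0 = -5)
r(s) = 1/(-5 + s) (r(s) = 1/(s - 5) = 1/(-5 + s))
-r(A(3, 1))*(-34) = -1/(-5 + (56 - 8*3))*(-34) = -1/(-5 + (56 - 24))*(-34) = -1/(-5 + 32)*(-34) = -1/27*(-34) = 34/27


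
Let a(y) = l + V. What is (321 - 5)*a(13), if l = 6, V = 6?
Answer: 3792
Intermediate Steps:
a(y) = 12 (a(y) = 6 + 6 = 12)
(321 - 5)*a(13) = (321 - 5)*12 = 316*12 = 3792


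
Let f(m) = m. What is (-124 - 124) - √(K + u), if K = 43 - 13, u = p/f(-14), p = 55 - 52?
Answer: -248 - √5838/14 ≈ -253.46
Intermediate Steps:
p = 3
u = -3/14 (u = 3/(-14) = 3*(-1/14) = -3/14 ≈ -0.21429)
K = 30
(-124 - 124) - √(K + u) = (-124 - 124) - √(30 - 3/14) = -248 - √(417/14) = -248 - √5838/14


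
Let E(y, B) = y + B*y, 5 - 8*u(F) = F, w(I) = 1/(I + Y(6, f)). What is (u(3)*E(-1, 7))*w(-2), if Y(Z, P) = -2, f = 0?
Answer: ½ ≈ 0.50000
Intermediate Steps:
w(I) = 1/(-2 + I) (w(I) = 1/(I - 2) = 1/(-2 + I))
u(F) = 5/8 - F/8
(u(3)*E(-1, 7))*w(-2) = ((5/8 - ⅛*3)*(-(1 + 7)))/(-2 - 2) = ((5/8 - 3/8)*(-1*8))/(-4) = ((¼)*(-8))*(-¼) = -2*(-¼) = ½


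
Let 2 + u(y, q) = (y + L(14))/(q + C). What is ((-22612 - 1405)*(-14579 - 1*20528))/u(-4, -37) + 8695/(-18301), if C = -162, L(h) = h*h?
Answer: -3070721116281331/10797590 ≈ -2.8439e+8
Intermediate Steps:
L(h) = h²
u(y, q) = -2 + (196 + y)/(-162 + q) (u(y, q) = -2 + (y + 14²)/(q - 162) = -2 + (y + 196)/(-162 + q) = -2 + (196 + y)/(-162 + q))
((-22612 - 1405)*(-14579 - 1*20528))/u(-4, -37) + 8695/(-18301) = ((-22612 - 1405)*(-14579 - 1*20528))/(((520 - 4 - 2*(-37))/(-162 - 37))) + 8695/(-18301) = (-24017*(-14579 - 20528))/(((520 - 4 + 74)/(-199))) + 8695*(-1/18301) = (-24017*(-35107))/((-1/199*590)) - 8695/18301 = 843164819/(-590/199) - 8695/18301 = 843164819*(-199/590) - 8695/18301 = -167789798981/590 - 8695/18301 = -3070721116281331/10797590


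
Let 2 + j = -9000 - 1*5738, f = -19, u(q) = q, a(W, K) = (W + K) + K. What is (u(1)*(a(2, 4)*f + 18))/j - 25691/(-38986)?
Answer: 96347733/143663410 ≈ 0.67065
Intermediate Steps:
a(W, K) = W + 2*K (a(W, K) = (K + W) + K = W + 2*K)
j = -14740 (j = -2 + (-9000 - 1*5738) = -2 + (-9000 - 5738) = -2 - 14738 = -14740)
(u(1)*(a(2, 4)*f + 18))/j - 25691/(-38986) = (1*((2 + 2*4)*(-19) + 18))/(-14740) - 25691/(-38986) = (1*((2 + 8)*(-19) + 18))*(-1/14740) - 25691*(-1/38986) = (1*(10*(-19) + 18))*(-1/14740) + 25691/38986 = (1*(-190 + 18))*(-1/14740) + 25691/38986 = (1*(-172))*(-1/14740) + 25691/38986 = -172*(-1/14740) + 25691/38986 = 43/3685 + 25691/38986 = 96347733/143663410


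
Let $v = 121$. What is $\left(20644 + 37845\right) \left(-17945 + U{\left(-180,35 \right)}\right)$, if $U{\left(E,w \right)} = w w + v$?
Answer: $-970858911$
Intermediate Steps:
$U{\left(E,w \right)} = 121 + w^{2}$ ($U{\left(E,w \right)} = w w + 121 = w^{2} + 121 = 121 + w^{2}$)
$\left(20644 + 37845\right) \left(-17945 + U{\left(-180,35 \right)}\right) = \left(20644 + 37845\right) \left(-17945 + \left(121 + 35^{2}\right)\right) = 58489 \left(-17945 + \left(121 + 1225\right)\right) = 58489 \left(-17945 + 1346\right) = 58489 \left(-16599\right) = -970858911$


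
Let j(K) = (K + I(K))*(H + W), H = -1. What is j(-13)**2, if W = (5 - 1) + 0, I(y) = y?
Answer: 6084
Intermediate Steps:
W = 4 (W = 4 + 0 = 4)
j(K) = 6*K (j(K) = (K + K)*(-1 + 4) = (2*K)*3 = 6*K)
j(-13)**2 = (6*(-13))**2 = (-78)**2 = 6084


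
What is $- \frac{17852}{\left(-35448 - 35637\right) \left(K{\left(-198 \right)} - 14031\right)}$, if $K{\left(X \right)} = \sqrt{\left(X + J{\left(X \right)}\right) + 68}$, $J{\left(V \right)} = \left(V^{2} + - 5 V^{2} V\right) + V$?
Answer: $- \frac{83493804}{3744239471875} - \frac{1035416 \sqrt{11549}}{11232718415625} \approx -3.2205 \cdot 10^{-5}$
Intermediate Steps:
$J{\left(V \right)} = V + V^{2} - 5 V^{3}$ ($J{\left(V \right)} = \left(V^{2} - 5 V^{3}\right) + V = V + V^{2} - 5 V^{3}$)
$K{\left(X \right)} = \sqrt{68 + X + X \left(1 + X - 5 X^{2}\right)}$ ($K{\left(X \right)} = \sqrt{\left(X + X \left(1 + X - 5 X^{2}\right)\right) + 68} = \sqrt{68 + X + X \left(1 + X - 5 X^{2}\right)}$)
$- \frac{17852}{\left(-35448 - 35637\right) \left(K{\left(-198 \right)} - 14031\right)} = - \frac{17852}{\left(-35448 - 35637\right) \left(\sqrt{68 - 198 - 198 \left(1 - 198 - 5 \left(-198\right)^{2}\right)} - 14031\right)} = - \frac{17852}{\left(-71085\right) \left(\sqrt{68 - 198 - 198 \left(1 - 198 - 196020\right)} - 14031\right)} = - \frac{17852}{\left(-71085\right) \left(\sqrt{68 - 198 - -38850966} - 14031\right)} = - \frac{17852}{\left(-71085\right) \left(\sqrt{68 - 198 + 38850966} - 14031\right)} = - \frac{17852}{\left(-71085\right) \left(\sqrt{38850836} - 14031\right)} = - \frac{17852}{\left(-71085\right) \left(58 \sqrt{11549} - 14031\right)} = - \frac{17852}{\left(-71085\right) \left(-14031 + 58 \sqrt{11549}\right)} = - \frac{17852}{997393635 - 4122930 \sqrt{11549}}$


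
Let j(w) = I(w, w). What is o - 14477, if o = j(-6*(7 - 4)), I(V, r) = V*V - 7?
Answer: -14160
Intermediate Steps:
I(V, r) = -7 + V**2 (I(V, r) = V**2 - 7 = -7 + V**2)
j(w) = -7 + w**2
o = 317 (o = -7 + (-6*(7 - 4))**2 = -7 + (-6*3)**2 = -7 + (-18)**2 = -7 + 324 = 317)
o - 14477 = 317 - 14477 = -14160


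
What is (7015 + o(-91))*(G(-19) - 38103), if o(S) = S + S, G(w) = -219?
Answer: -261854226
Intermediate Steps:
o(S) = 2*S
(7015 + o(-91))*(G(-19) - 38103) = (7015 + 2*(-91))*(-219 - 38103) = (7015 - 182)*(-38322) = 6833*(-38322) = -261854226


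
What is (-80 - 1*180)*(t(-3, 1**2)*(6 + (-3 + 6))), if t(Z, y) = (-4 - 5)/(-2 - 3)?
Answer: -4212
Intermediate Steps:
t(Z, y) = 9/5 (t(Z, y) = -9/(-5) = -9*(-1/5) = 9/5)
(-80 - 1*180)*(t(-3, 1**2)*(6 + (-3 + 6))) = (-80 - 1*180)*(9*(6 + (-3 + 6))/5) = (-80 - 180)*(9*(6 + 3)/5) = -468*9 = -260*81/5 = -4212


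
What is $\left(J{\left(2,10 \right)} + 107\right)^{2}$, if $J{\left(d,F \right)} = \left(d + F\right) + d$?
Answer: $14641$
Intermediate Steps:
$J{\left(d,F \right)} = F + 2 d$ ($J{\left(d,F \right)} = \left(F + d\right) + d = F + 2 d$)
$\left(J{\left(2,10 \right)} + 107\right)^{2} = \left(\left(10 + 2 \cdot 2\right) + 107\right)^{2} = \left(\left(10 + 4\right) + 107\right)^{2} = \left(14 + 107\right)^{2} = 121^{2} = 14641$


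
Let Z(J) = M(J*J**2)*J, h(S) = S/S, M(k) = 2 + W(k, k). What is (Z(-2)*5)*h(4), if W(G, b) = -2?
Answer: 0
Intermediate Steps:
M(k) = 0 (M(k) = 2 - 2 = 0)
h(S) = 1
Z(J) = 0 (Z(J) = 0*J = 0)
(Z(-2)*5)*h(4) = (0*5)*1 = 0*1 = 0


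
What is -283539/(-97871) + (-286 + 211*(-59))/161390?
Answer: 8902794405/3159080138 ≈ 2.8182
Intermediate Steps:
-283539/(-97871) + (-286 + 211*(-59))/161390 = -283539*(-1/97871) + (-286 - 12449)*(1/161390) = 283539/97871 - 12735*1/161390 = 283539/97871 - 2547/32278 = 8902794405/3159080138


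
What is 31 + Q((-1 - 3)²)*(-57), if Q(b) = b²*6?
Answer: -87521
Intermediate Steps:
Q(b) = 6*b²
31 + Q((-1 - 3)²)*(-57) = 31 + (6*((-1 - 3)²)²)*(-57) = 31 + (6*((-4)²)²)*(-57) = 31 + (6*16²)*(-57) = 31 + (6*256)*(-57) = 31 + 1536*(-57) = 31 - 87552 = -87521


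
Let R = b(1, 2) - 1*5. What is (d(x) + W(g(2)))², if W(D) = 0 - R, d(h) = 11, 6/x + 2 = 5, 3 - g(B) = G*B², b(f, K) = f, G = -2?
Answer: 225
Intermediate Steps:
R = -4 (R = 1 - 1*5 = 1 - 5 = -4)
g(B) = 3 + 2*B² (g(B) = 3 - (-2)*B² = 3 + 2*B²)
x = 2 (x = 6/(-2 + 5) = 6/3 = 6*(⅓) = 2)
W(D) = 4 (W(D) = 0 - 1*(-4) = 0 + 4 = 4)
(d(x) + W(g(2)))² = (11 + 4)² = 15² = 225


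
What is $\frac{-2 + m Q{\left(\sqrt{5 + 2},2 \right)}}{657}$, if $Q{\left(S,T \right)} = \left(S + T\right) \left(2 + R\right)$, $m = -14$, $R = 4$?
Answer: $- \frac{170}{657} - \frac{28 \sqrt{7}}{219} \approx -0.59702$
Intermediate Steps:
$Q{\left(S,T \right)} = 6 S + 6 T$ ($Q{\left(S,T \right)} = \left(S + T\right) \left(2 + 4\right) = \left(S + T\right) 6 = 6 S + 6 T$)
$\frac{-2 + m Q{\left(\sqrt{5 + 2},2 \right)}}{657} = \frac{-2 - 14 \left(6 \sqrt{5 + 2} + 6 \cdot 2\right)}{657} = \left(-2 - 14 \left(6 \sqrt{7} + 12\right)\right) \frac{1}{657} = \left(-2 - 14 \left(12 + 6 \sqrt{7}\right)\right) \frac{1}{657} = \left(-2 - \left(168 + 84 \sqrt{7}\right)\right) \frac{1}{657} = \left(-170 - 84 \sqrt{7}\right) \frac{1}{657} = - \frac{170}{657} - \frac{28 \sqrt{7}}{219}$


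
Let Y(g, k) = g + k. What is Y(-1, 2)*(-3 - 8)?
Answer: -11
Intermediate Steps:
Y(-1, 2)*(-3 - 8) = (-1 + 2)*(-3 - 8) = 1*(-11) = -11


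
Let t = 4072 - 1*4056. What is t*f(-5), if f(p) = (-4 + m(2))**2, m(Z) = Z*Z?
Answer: 0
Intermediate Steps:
m(Z) = Z**2
t = 16 (t = 4072 - 4056 = 16)
f(p) = 0 (f(p) = (-4 + 2**2)**2 = (-4 + 4)**2 = 0**2 = 0)
t*f(-5) = 16*0 = 0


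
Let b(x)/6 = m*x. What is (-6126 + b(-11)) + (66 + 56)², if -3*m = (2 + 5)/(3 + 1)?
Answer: 17593/2 ≈ 8796.5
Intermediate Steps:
m = -7/12 (m = -(2 + 5)/(3*(3 + 1)) = -7/(3*4) = -⅓*7/4 = -7/12 ≈ -0.58333)
b(x) = -7*x/2 (b(x) = 6*(-7*x/12) = -7*x/2)
(-6126 + b(-11)) + (66 + 56)² = (-6126 - 7/2*(-11)) + (66 + 56)² = (-6126 + 77/2) + 122² = -12175/2 + 14884 = 17593/2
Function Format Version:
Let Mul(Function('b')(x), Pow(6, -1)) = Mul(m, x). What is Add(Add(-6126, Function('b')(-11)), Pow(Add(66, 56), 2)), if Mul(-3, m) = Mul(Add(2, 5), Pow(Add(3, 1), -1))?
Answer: Rational(17593, 2) ≈ 8796.5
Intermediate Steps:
m = Rational(-7, 12) (m = Mul(Rational(-1, 3), Mul(Add(2, 5), Pow(Add(3, 1), -1))) = Mul(Rational(-1, 3), Mul(7, Pow(4, -1))) = Mul(Rational(-1, 3), Mul(7, Rational(1, 4))) = Mul(Rational(-1, 3), Rational(7, 4)) = Rational(-7, 12) ≈ -0.58333)
Function('b')(x) = Mul(Rational(-7, 2), x) (Function('b')(x) = Mul(6, Mul(Rational(-7, 12), x)) = Mul(Rational(-7, 2), x))
Add(Add(-6126, Function('b')(-11)), Pow(Add(66, 56), 2)) = Add(Add(-6126, Mul(Rational(-7, 2), -11)), Pow(Add(66, 56), 2)) = Add(Add(-6126, Rational(77, 2)), Pow(122, 2)) = Add(Rational(-12175, 2), 14884) = Rational(17593, 2)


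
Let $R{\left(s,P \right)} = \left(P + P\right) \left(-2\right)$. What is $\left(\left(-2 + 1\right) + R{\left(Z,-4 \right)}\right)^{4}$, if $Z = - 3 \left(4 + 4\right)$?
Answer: $50625$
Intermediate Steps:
$Z = -24$ ($Z = \left(-3\right) 8 = -24$)
$R{\left(s,P \right)} = - 4 P$ ($R{\left(s,P \right)} = 2 P \left(-2\right) = - 4 P$)
$\left(\left(-2 + 1\right) + R{\left(Z,-4 \right)}\right)^{4} = \left(\left(-2 + 1\right) - -16\right)^{4} = \left(-1 + 16\right)^{4} = 15^{4} = 50625$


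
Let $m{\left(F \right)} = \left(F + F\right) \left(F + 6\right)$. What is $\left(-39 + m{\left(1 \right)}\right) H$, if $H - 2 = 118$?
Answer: $-3000$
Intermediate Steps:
$H = 120$ ($H = 2 + 118 = 120$)
$m{\left(F \right)} = 2 F \left(6 + F\right)$
$\left(-39 + m{\left(1 \right)}\right) H = \left(-39 + 2 \cdot 1 \left(6 + 1\right)\right) 120 = \left(-39 + 2 \cdot 1 \cdot 7\right) 120 = \left(-39 + 14\right) 120 = \left(-25\right) 120 = -3000$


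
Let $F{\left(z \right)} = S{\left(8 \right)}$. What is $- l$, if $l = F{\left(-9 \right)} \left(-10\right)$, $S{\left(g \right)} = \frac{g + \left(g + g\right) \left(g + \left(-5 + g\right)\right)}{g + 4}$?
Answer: $\frac{460}{3} \approx 153.33$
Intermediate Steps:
$S{\left(g \right)} = \frac{g + 2 g \left(-5 + 2 g\right)}{4 + g}$
$F{\left(z \right)} = \frac{46}{3}$ ($F{\left(z \right)} = \frac{8 \left(-9 + 4 \cdot 8\right)}{4 + 8} = \frac{8 \left(-9 + 32\right)}{12} = 8 \cdot \frac{1}{12} \cdot 23 = \frac{46}{3}$)
$l = - \frac{460}{3}$ ($l = \frac{46}{3} \left(-10\right) = - \frac{460}{3} \approx -153.33$)
$- l = \left(-1\right) \left(- \frac{460}{3}\right) = \frac{460}{3}$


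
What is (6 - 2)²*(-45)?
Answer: -720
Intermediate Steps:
(6 - 2)²*(-45) = 4²*(-45) = 16*(-45) = -720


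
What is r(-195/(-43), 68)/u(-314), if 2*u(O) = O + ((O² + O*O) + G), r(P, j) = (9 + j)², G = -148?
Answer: 5929/98365 ≈ 0.060275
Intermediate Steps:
u(O) = -74 + O² + O/2 (u(O) = (O + ((O² + O*O) - 148))/2 = (O + ((O² + O²) - 148))/2 = (O + (2*O² - 148))/2 = (O + (-148 + 2*O²))/2 = (-148 + O + 2*O²)/2 = -74 + O² + O/2)
r(-195/(-43), 68)/u(-314) = (9 + 68)²/(-74 + (-314)² + (½)*(-314)) = 77²/(-74 + 98596 - 157) = 5929/98365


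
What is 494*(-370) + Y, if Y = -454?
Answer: -183234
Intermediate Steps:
494*(-370) + Y = 494*(-370) - 454 = -182780 - 454 = -183234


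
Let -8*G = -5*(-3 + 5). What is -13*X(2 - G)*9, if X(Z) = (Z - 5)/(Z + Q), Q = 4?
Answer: 1989/19 ≈ 104.68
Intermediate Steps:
G = 5/4 (G = -(-5)*(-3 + 5)/8 = -(-5)*2/8 = -⅛*(-10) = 5/4 ≈ 1.2500)
X(Z) = (-5 + Z)/(4 + Z) (X(Z) = (Z - 5)/(Z + 4) = (-5 + Z)/(4 + Z))
-13*X(2 - G)*9 = -13*(-5 + (2 - 1*5/4))/(4 + (2 - 1*5/4))*9 = -13*(-5 + (2 - 5/4))/(4 + (2 - 5/4))*9 = -13*(-5 + ¾)/(4 + ¾)*9 = -13*(-17)/(19/4*4)*9 = -52*(-17)/(19*4)*9 = -13*(-17/19)*9 = (221/19)*9 = 1989/19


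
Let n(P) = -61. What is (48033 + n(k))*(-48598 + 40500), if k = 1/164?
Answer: -388477256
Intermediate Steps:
k = 1/164 ≈ 0.0060976
(48033 + n(k))*(-48598 + 40500) = (48033 - 61)*(-48598 + 40500) = 47972*(-8098) = -388477256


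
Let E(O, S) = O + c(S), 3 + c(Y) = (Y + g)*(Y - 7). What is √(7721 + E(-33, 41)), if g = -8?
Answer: √8807 ≈ 93.846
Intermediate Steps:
c(Y) = -3 + (-8 + Y)*(-7 + Y) (c(Y) = -3 + (Y - 8)*(Y - 7) = -3 + (-8 + Y)*(-7 + Y))
E(O, S) = 53 + O + S² - 15*S (E(O, S) = O + (53 + S² - 15*S) = 53 + O + S² - 15*S)
√(7721 + E(-33, 41)) = √(7721 + (53 - 33 + 41² - 15*41)) = √(7721 + (53 - 33 + 1681 - 615)) = √(7721 + 1086) = √8807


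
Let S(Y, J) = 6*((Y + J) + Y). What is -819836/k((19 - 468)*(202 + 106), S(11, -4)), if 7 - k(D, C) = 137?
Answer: 409918/65 ≈ 6306.4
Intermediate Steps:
S(Y, J) = 6*J + 12*Y (S(Y, J) = 6*((J + Y) + Y) = 6*(J + 2*Y) = 6*J + 12*Y)
k(D, C) = -130 (k(D, C) = 7 - 1*137 = 7 - 137 = -130)
-819836/k((19 - 468)*(202 + 106), S(11, -4)) = -819836/(-130) = -819836*(-1/130) = 409918/65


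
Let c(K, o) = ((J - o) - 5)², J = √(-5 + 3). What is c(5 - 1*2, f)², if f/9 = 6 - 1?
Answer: (50 - I*√2)⁴ ≈ 6.22e+6 - 7.0654e+5*I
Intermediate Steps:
J = I*√2 (J = √(-2) = I*√2 ≈ 1.4142*I)
f = 45 (f = 9*(6 - 1) = 9*5 = 45)
c(K, o) = (-5 - o + I*√2)² (c(K, o) = ((I*√2 - o) - 5)² = ((-o + I*√2) - 5)² = (-5 - o + I*√2)²)
c(5 - 1*2, f)² = ((5 + 45 - I*√2)²)² = ((50 - I*√2)²)² = (50 - I*√2)⁴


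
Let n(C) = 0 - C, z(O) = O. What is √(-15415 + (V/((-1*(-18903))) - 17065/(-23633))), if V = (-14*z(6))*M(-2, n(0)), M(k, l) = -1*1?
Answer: I*√341806036956253884898/148911533 ≈ 124.15*I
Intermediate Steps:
n(C) = -C
M(k, l) = -1
V = 84 (V = -14*6*(-1) = -84*(-1) = 84)
√(-15415 + (V/((-1*(-18903))) - 17065/(-23633))) = √(-15415 + (84/((-1*(-18903))) - 17065/(-23633))) = √(-15415 + (84/18903 - 17065*(-1/23633))) = √(-15415 + (84*(1/18903) + 17065/23633)) = √(-15415 + (28/6301 + 17065/23633)) = √(-15415 + 108188289/148911533) = √(-2295363092906/148911533) = I*√341806036956253884898/148911533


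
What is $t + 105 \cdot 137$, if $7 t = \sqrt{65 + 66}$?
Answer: $14385 + \frac{\sqrt{131}}{7} \approx 14387.0$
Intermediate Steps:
$t = \frac{\sqrt{131}}{7}$ ($t = \frac{\sqrt{65 + 66}}{7} = \frac{\sqrt{131}}{7} \approx 1.6351$)
$t + 105 \cdot 137 = \frac{\sqrt{131}}{7} + 105 \cdot 137 = \frac{\sqrt{131}}{7} + 14385 = 14385 + \frac{\sqrt{131}}{7}$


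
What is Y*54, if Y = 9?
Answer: 486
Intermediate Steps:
Y*54 = 9*54 = 486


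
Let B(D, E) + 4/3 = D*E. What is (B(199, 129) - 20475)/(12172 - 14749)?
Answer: -15584/7731 ≈ -2.0158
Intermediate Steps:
B(D, E) = -4/3 + D*E
(B(199, 129) - 20475)/(12172 - 14749) = ((-4/3 + 199*129) - 20475)/(12172 - 14749) = ((-4/3 + 25671) - 20475)/(-2577) = (77009/3 - 20475)*(-1/2577) = (15584/3)*(-1/2577) = -15584/7731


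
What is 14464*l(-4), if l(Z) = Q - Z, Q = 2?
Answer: 86784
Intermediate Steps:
l(Z) = 2 - Z
14464*l(-4) = 14464*(2 - 1*(-4)) = 14464*(2 + 4) = 14464*6 = 86784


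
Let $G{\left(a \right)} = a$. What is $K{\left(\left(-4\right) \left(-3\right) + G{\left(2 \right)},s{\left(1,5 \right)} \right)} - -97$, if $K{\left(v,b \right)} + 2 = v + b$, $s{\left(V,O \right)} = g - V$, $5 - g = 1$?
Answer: $112$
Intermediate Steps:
$g = 4$ ($g = 5 - 1 = 4$)
$s{\left(V,O \right)} = 4 - V$
$K{\left(v,b \right)} = -2 + b + v$ ($K{\left(v,b \right)} = -2 + \left(v + b\right) = -2 + \left(b + v\right) = -2 + b + v$)
$K{\left(\left(-4\right) \left(-3\right) + G{\left(2 \right)},s{\left(1,5 \right)} \right)} - -97 = \left(-2 + \left(4 - 1\right) + \left(\left(-4\right) \left(-3\right) + 2\right)\right) - -97 = \left(-2 + \left(4 - 1\right) + \left(12 + 2\right)\right) + 97 = \left(-2 + 3 + 14\right) + 97 = 15 + 97 = 112$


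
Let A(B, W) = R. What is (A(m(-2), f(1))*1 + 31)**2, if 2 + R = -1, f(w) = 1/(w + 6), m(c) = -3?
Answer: 784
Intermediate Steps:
f(w) = 1/(6 + w)
R = -3 (R = -2 - 1 = -3)
A(B, W) = -3
(A(m(-2), f(1))*1 + 31)**2 = (-3*1 + 31)**2 = (-3 + 31)**2 = 28**2 = 784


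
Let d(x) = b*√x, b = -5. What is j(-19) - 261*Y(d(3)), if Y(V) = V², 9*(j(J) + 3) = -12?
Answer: -58738/3 ≈ -19579.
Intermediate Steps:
d(x) = -5*√x
j(J) = -13/3 (j(J) = -3 + (⅑)*(-12) = -3 - 4/3 = -13/3)
j(-19) - 261*Y(d(3)) = -13/3 - 261*(-5*√3)² = -13/3 - 261*75 = -13/3 - 19575 = -58738/3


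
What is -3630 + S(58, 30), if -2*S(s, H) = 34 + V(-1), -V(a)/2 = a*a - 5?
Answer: -3651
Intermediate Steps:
V(a) = 10 - 2*a² (V(a) = -2*(a*a - 5) = -2*(a² - 5) = -2*(-5 + a²) = 10 - 2*a²)
S(s, H) = -21 (S(s, H) = -(34 + (10 - 2*(-1)²))/2 = -(34 + (10 - 2*1))/2 = -(34 + (10 - 2))/2 = -(34 + 8)/2 = -½*42 = -21)
-3630 + S(58, 30) = -3630 - 21 = -3651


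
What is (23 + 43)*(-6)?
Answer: -396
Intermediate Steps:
(23 + 43)*(-6) = 66*(-6) = -396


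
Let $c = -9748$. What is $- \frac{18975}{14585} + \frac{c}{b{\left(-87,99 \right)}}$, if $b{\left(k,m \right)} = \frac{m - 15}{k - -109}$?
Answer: $- \frac{156471733}{61257} \approx -2554.3$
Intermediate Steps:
$b{\left(k,m \right)} = \frac{-15 + m}{109 + k}$ ($b{\left(k,m \right)} = \frac{-15 + m}{k + 109} = \frac{-15 + m}{109 + k}$)
$- \frac{18975}{14585} + \frac{c}{b{\left(-87,99 \right)}} = - \frac{18975}{14585} - \frac{9748}{\frac{1}{109 - 87} \left(-15 + 99\right)} = \left(-18975\right) \frac{1}{14585} - \frac{9748}{\frac{1}{22} \cdot 84} = - \frac{3795}{2917} - \frac{9748}{\frac{1}{22} \cdot 84} = - \frac{3795}{2917} - \frac{9748}{\frac{42}{11}} = - \frac{3795}{2917} - \frac{53614}{21} = - \frac{156471733}{61257}$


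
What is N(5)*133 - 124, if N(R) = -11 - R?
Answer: -2252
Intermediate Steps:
N(5)*133 - 124 = (-11 - 1*5)*133 - 124 = (-11 - 5)*133 - 124 = -16*133 - 124 = -2128 - 124 = -2252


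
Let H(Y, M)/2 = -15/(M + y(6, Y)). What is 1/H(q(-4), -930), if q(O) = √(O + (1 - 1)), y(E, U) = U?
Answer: 31 - I/15 ≈ 31.0 - 0.066667*I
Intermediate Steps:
q(O) = √O (q(O) = √(O + 0) = √O)
H(Y, M) = -30/(M + Y) (H(Y, M) = 2*(-15/(M + Y)) = -30/(M + Y))
1/H(q(-4), -930) = 1/(-30/(-930 + √(-4))) = 1/(-30*(-930 - 2*I)/864904) = 1/(-15*(-930 - 2*I)/432452) = 31 - I/15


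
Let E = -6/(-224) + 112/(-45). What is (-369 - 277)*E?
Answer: 4008107/2520 ≈ 1590.5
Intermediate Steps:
E = -12409/5040 (E = -6*(-1/224) + 112*(-1/45) = 3/112 - 112/45 = -12409/5040 ≈ -2.4621)
(-369 - 277)*E = (-369 - 277)*(-12409/5040) = -646*(-12409/5040) = 4008107/2520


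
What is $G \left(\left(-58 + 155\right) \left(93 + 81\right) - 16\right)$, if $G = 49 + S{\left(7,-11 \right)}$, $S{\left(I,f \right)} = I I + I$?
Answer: $1770510$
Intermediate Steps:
$S{\left(I,f \right)} = I + I^{2}$ ($S{\left(I,f \right)} = I^{2} + I = I + I^{2}$)
$G = 105$ ($G = 49 + 7 \left(1 + 7\right) = 49 + 7 \cdot 8 = 49 + 56 = 105$)
$G \left(\left(-58 + 155\right) \left(93 + 81\right) - 16\right) = 105 \left(\left(-58 + 155\right) \left(93 + 81\right) - 16\right) = 105 \left(97 \cdot 174 - 16\right) = 105 \left(16878 - 16\right) = 105 \cdot 16862 = 1770510$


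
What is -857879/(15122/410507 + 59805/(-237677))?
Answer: 83701600244321081/20956219541 ≈ 3.9941e+6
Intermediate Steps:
-857879/(15122/410507 + 59805/(-237677)) = -857879/(15122*(1/410507) + 59805*(-1/237677)) = -857879/(15122/410507 - 59805/237677) = -857879/(-20956219541/97568072239) = -857879*(-97568072239/20956219541) = 83701600244321081/20956219541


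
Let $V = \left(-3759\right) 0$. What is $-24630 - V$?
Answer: $-24630$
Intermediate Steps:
$V = 0$
$-24630 - V = -24630 - 0 = -24630 + 0 = -24630$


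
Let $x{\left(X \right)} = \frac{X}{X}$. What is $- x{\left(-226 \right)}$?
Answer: $-1$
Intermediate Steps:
$x{\left(X \right)} = 1$
$- x{\left(-226 \right)} = \left(-1\right) 1 = -1$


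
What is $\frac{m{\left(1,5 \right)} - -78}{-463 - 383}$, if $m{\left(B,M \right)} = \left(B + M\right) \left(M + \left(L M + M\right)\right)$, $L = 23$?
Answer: $- \frac{46}{47} \approx -0.97872$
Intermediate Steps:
$m{\left(B,M \right)} = 25 M \left(B + M\right)$ ($m{\left(B,M \right)} = \left(B + M\right) \left(M + \left(23 M + M\right)\right) = \left(B + M\right) \left(M + 24 M\right) = \left(B + M\right) 25 M = 25 M \left(B + M\right)$)
$\frac{m{\left(1,5 \right)} - -78}{-463 - 383} = \frac{25 \cdot 5 \left(1 + 5\right) - -78}{-463 - 383} = \frac{25 \cdot 5 \cdot 6 + 78}{-846} = \left(750 + 78\right) \left(- \frac{1}{846}\right) = 828 \left(- \frac{1}{846}\right) = - \frac{46}{47}$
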